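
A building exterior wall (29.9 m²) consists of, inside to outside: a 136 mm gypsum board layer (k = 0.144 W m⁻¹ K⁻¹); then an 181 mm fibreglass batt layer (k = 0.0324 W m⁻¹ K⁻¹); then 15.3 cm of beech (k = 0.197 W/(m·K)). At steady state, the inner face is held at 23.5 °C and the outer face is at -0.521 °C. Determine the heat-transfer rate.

Q = 98.3 W

Series thermal resistances, inner to outer:
  R_gypsum board = L/(kA) = 0.136/(0.144·29.9) = 0.03159 K/W
  R_fibreglass batt = L/(kA) = 0.181/(0.0324·29.9) = 0.1868 K/W
  R_beech = L/(kA) = 0.153/(0.197·29.9) = 0.02597 K/W
ΣR = 0.03159 + 0.1868 + 0.02597 = 0.2444 K/W
Q = ΔT/ΣR = (23.5 °C − -0.521 °C)/0.2444 = 98.3 W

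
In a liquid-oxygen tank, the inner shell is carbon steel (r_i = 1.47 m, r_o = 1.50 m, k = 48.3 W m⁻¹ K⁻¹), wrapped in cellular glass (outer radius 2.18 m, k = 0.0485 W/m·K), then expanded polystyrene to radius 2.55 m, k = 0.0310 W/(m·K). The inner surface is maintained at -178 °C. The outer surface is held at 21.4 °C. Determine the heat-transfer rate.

Treat each layer as a resistance in series:
  R_carbon steel = (1/1.47 − 1/1.50)/(4πk) = 0.01361/(4π·48.3) = 2.242×10^-5 K/W
  R_cellular glass = (1/1.50 − 1/2.18)/(4πk) = 0.2080/(4π·0.0485) = 0.3412 K/W
  R_expanded polystyrene = (1/2.18 − 1/2.55)/(4πk) = 0.06656/(4π·0.0310) = 0.1709 K/W
ΣR = 2.242×10^-5 + 0.3412 + 0.1709 = 0.5121 K/W
Q = ΔT/ΣR = (-178 °C − 21.4 °C)/0.5121 = -389 W
(Negative Q ⇒ heat flows inward; heat gain = 389 W.)

Q = 389 W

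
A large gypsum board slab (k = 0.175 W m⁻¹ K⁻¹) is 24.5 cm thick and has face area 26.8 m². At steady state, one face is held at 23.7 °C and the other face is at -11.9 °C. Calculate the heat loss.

Q = kA·ΔT/L = 0.175 × 26.8 × |23.7 °C − -11.9 °C| / 0.245 = 681 W

Q = 681 W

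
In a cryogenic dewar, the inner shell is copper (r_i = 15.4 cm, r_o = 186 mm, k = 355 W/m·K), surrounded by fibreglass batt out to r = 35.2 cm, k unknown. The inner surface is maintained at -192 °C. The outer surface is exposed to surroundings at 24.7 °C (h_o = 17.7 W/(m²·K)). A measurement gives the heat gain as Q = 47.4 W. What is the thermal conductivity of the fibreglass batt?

ΣR = ΔT/Q = |-192 − 24.7|/47.4 = 4.572 K/W
Known resistances:
  R_copper = (1/0.154 − 1/0.186)/(4πk) = 1.117/(4π·355) = 2.504×10^-4 K/W
  R_conv,out = 1/(4πr²h) = 1/(4π·0.352²·17.7) = 0.03629 K/W
R_fibreglass batt = ΣR − ΣR_known = 4.572 − 0.03654 = 4.535 K/W
(1/r₁−1/r₂)/(4πk) = 4.535 ⇒ k = 2.535/(4π·4.535) = 0.0445 W/m·K

k = 0.0445 W/m·K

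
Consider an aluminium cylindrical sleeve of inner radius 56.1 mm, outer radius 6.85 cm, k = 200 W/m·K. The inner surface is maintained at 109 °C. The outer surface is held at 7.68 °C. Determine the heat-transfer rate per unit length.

Q' = 2πk·ΔT/ln(r₂/r₁) = 2π × 200 × 101.32 / ln(0.0685/0.0561) = 6.38×10^5 W/m

Q' = 6.38×10^5 W/m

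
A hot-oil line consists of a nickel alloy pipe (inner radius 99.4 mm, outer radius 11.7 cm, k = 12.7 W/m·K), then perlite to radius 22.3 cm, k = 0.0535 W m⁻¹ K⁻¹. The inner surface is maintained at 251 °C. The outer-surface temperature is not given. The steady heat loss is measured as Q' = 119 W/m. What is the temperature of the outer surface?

Sum the resistances:
  R'_nickel alloy = ln(0.117/0.0994)/(2πk) = 0.1630/(2π·12.7) = 0.002043 m·K/W
  R'_perlite = ln(0.223/0.117)/(2πk) = 0.6450/(2π·0.0535) = 1.919 m·K/W
ΣR = 1.921 m·K/W
ΔT = Q'·ΣR = 119 × 1.921 = 228.6 K
Heat flows outward, so T_out = T_in − ΔT = 251 − 228.6 = 22.4 °C

T_out = 22.4 °C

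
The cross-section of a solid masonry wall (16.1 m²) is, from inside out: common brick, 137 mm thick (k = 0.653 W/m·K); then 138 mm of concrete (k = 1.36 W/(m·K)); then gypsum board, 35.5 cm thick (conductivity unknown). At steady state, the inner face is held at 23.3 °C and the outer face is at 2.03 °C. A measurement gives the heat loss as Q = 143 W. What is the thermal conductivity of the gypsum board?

k = 0.170 W/m·K

ΣR = ΔT/Q = |23.3 − 2.03|/143 = 0.1487 K/W
Known resistances:
  R_common brick = L/(kA) = 0.137/(0.653·16.1) = 0.01303 K/W
  R_concrete = L/(kA) = 0.138/(1.36·16.1) = 0.006303 K/W
R_gypsum board = ΣR − ΣR_known = 0.1487 − 0.01933 = 0.1294 K/W
L/(kA) = 0.1294 ⇒ k = 0.355/(0.1294·16.1) = 0.170 W/m·K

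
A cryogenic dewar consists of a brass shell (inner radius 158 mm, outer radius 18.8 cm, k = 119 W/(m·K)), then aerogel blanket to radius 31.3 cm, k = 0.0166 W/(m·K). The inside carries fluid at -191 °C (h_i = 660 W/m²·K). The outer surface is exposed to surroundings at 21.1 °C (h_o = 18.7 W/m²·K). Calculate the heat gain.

Q = 20.7 W

Series thermal resistances, inner to outer:
  R_conv,in = 1/(4πr²h) = 1/(4π·0.158²·660) = 0.004830 K/W
  R_brass = (1/0.158 − 1/0.188)/(4πk) = 1.010/(4π·119) = 6.754×10^-4 K/W
  R_aerogel blanket = (1/0.188 − 1/0.313)/(4πk) = 2.124/(4π·0.0166) = 10.18 K/W
  R_conv,out = 1/(4πr²h) = 1/(4π·0.313²·18.7) = 0.04344 K/W
ΣR = 0.004830 + 6.754×10^-4 + 10.18 + 0.04344 = 10.23 K/W
Q = ΔT/ΣR = (-191 °C − 21.1 °C)/10.23 = -20.7 W
(Negative Q ⇒ heat flows inward; heat gain = 20.7 W.)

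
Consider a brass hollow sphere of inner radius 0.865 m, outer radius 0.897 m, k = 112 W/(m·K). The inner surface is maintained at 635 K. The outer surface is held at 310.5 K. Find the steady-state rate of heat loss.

Q = 4πk·ΔT/(1/r₁ − 1/r₂) = 4π × 112 × 324.5 / (1/0.865 − 1/0.897) = 1.11×10^7 W

Q = 11100 kW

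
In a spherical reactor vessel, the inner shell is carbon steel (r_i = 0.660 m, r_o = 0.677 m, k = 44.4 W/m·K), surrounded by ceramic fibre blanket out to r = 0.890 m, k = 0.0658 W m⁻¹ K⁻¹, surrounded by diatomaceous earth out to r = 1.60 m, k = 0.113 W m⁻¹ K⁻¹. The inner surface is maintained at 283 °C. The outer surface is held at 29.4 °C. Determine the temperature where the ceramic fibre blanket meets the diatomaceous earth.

Series thermal resistances, inner to outer:
  R_carbon steel = (1/0.660 − 1/0.677)/(4πk) = 0.03805/(4π·44.4) = 6.819×10^-5 K/W
  R_ceramic fibre blanket = (1/0.677 − 1/0.890)/(4πk) = 0.3535/(4π·0.0658) = 0.4275 K/W
  R_diatomaceous earth = (1/0.890 − 1/1.60)/(4πk) = 0.4986/(4π·0.113) = 0.3511 K/W
ΣR = 6.819×10^-5 + 0.4275 + 0.3511 = 0.7787 K/W
Q = ΔT/ΣR = (283 °C − 29.4 °C)/0.7787 = 325.7 W
From the inner boundary to the ceramic fibre blanket/diatomaceous earth interface, ΣR_partial = 0.4276 K/W.
T_interface = T_in − Q·ΣR_partial = 283 °C − (325.7)(0.4276) = 144 °C

T = 144 °C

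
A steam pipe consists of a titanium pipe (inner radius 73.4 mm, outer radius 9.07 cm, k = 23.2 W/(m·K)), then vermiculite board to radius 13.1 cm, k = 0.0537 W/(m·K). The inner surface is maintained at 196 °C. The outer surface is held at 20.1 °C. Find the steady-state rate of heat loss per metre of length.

Resistance network (inner→outer):
  R'_titanium = ln(0.0907/0.0734)/(2πk) = 0.2116/(2π·23.2) = 0.001452 m·K/W
  R'_vermiculite board = ln(0.131/0.0907)/(2πk) = 0.3676/(2π·0.0537) = 1.090 m·K/W
ΣR = 0.001452 + 1.090 = 1.091 m·K/W
Q' = ΔT/ΣR = (196 °C − 20.1 °C)/1.091 = 161 W/m

Q' = 161 W/m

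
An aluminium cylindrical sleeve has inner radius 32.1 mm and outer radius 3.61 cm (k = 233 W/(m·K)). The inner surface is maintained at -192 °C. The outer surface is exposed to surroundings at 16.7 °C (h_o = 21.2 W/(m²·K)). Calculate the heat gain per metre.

Q' = 1000 W/m

Series thermal resistances, inner to outer:
  R'_aluminium = ln(0.0361/0.0321)/(2πk) = 0.1174/(2π·233) = 8.022×10^-5 m·K/W
  R'_conv,out = 1/(2πr h) = 1/(2π·0.0361·21.2) = 0.2080 m·K/W
ΣR = 8.022×10^-5 + 0.2080 = 0.2081 m·K/W
Q' = ΔT/ΣR = (-192 °C − 16.7 °C)/0.2081 = -1000 W/m
(Negative Q' ⇒ heat flows inward; heat gain = 1000 W/m.)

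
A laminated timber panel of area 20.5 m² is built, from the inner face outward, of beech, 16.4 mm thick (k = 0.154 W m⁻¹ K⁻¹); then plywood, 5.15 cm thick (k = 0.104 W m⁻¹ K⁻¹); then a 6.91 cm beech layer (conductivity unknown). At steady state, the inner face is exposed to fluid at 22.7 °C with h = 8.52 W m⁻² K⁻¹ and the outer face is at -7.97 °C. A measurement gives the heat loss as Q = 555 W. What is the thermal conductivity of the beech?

ΣR = ΔT/Q = |22.7 − -7.97|/555 = 0.05526 K/W
Known resistances:
  R_conv,in = 1/(hA) = 1/(8.52·20.5) = 0.005725 K/W
  R_beech = L/(kA) = 0.0164/(0.154·20.5) = 0.005195 K/W
  R_plywood = L/(kA) = 0.0515/(0.104·20.5) = 0.02416 K/W
R_beech = ΣR − ΣR_known = 0.05526 − 0.03508 = 0.02018 K/W
L/(kA) = 0.02018 ⇒ k = 0.0691/(0.02018·20.5) = 0.167 W/m·K

k = 0.167 W/m·K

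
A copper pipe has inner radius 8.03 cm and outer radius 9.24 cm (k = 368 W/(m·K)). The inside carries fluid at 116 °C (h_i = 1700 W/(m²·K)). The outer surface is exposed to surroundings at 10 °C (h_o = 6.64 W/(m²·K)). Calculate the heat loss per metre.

Q' = 407 W/m

Treat each layer as a resistance in series:
  R'_conv,in = 1/(2πr h) = 1/(2π·0.0803·1700) = 0.001166 m·K/W
  R'_copper = ln(0.0924/0.0803)/(2πk) = 0.1404/(2π·368) = 6.070×10^-5 m·K/W
  R'_conv,out = 1/(2πr h) = 1/(2π·0.0924·6.64) = 0.2594 m·K/W
ΣR = 0.001166 + 6.070×10^-5 + 0.2594 = 0.2606 m·K/W
Q' = ΔT/ΣR = (116 °C − 10 °C)/0.2606 = 407 W/m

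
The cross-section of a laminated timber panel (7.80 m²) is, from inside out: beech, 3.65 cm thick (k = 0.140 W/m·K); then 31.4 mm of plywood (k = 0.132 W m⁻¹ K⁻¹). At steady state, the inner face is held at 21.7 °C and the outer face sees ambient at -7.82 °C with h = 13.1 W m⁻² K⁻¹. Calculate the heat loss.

Treat each layer as a resistance in series:
  R_beech = L/(kA) = 0.0365/(0.140·7.80) = 0.03342 K/W
  R_plywood = L/(kA) = 0.0314/(0.132·7.80) = 0.03050 K/W
  R_conv,out = 1/(hA) = 1/(13.1·7.80) = 0.009787 K/W
ΣR = 0.03342 + 0.03050 + 0.009787 = 0.07371 K/W
Q = ΔT/ΣR = (21.7 °C − -7.82 °C)/0.07371 = 400 W

Q = 400 W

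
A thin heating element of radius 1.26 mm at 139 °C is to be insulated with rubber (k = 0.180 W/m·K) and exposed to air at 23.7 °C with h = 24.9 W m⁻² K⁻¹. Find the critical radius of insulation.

For a cylinder, r_cr = k_ins/h = 0.180/24.9 = 0.00723 m = 0.723 cm

r_cr = 0.723 cm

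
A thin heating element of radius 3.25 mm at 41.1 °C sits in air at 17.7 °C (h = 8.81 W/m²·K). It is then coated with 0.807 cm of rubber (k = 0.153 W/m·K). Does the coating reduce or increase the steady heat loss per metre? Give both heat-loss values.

increases: 4.21 → 8.09 W/m

Critical radius for a cylinder: r_cr = k/h = 0.0174 m = 1.74 cm.
Outer radius after coating: r₂ = 0.00325 + 0.00807 = 0.01132 m.
Since r₁ < r_cr and r₂ ≤ r_cr, the coating moves toward the maximum at r_cr — heat loss rises.
Bare: R = 1/(2πr₁h) = 5.559 m·K/W; Q = 23.4/5.559 = 4.21 W/m.
Coated: R = R_cond + R_conv = 2.894 m·K/W; Q = 23.4/2.894 = 8.09 W/m.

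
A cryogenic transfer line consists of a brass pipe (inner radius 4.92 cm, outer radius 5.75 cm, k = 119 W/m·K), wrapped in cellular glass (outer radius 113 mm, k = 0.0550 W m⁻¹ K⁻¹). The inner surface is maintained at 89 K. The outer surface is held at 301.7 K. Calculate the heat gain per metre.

Q' = 109 W/m

Resistance network (inner→outer):
  R'_brass = ln(0.0575/0.0492)/(2πk) = 0.1559/(2π·119) = 2.085×10^-4 m·K/W
  R'_cellular glass = ln(0.113/0.0575)/(2πk) = 0.6756/(2π·0.0550) = 1.955 m·K/W
ΣR = 2.085×10^-4 + 1.955 = 1.955 m·K/W
Q' = ΔT/ΣR = (89 K − 301.7 K)/1.955 = -109 W/m
(Negative Q' ⇒ heat flows inward; heat gain = 109 W/m.)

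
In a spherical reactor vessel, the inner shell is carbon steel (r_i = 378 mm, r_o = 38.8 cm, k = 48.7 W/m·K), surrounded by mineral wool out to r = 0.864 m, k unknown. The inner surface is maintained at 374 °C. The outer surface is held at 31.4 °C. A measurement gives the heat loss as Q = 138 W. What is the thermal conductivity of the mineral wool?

k = 0.0455 W/m·K

ΣR = ΔT/Q = |374 − 31.4|/138 = 2.483 K/W
Known resistances:
  R_carbon steel = (1/0.378 − 1/0.388)/(4πk) = 0.06818/(4π·48.7) = 1.114×10^-4 K/W
R_mineral wool = ΣR − ΣR_known = 2.483 − 1.114×10^-4 = 2.483 K/W
(1/r₁−1/r₂)/(4πk) = 2.483 ⇒ k = 1.420/(4π·2.483) = 0.0455 W/m·K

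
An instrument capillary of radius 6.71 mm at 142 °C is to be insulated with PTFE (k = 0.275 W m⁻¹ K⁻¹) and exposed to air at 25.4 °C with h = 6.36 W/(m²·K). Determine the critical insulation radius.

r_cr = 4.32 cm

For a cylinder, r_cr = k_ins/h = 0.275/6.36 = 0.0432 m = 4.32 cm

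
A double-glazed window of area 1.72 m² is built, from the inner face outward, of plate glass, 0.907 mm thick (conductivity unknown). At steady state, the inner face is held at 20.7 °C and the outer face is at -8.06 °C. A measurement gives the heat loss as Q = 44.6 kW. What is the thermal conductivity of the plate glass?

k = 0.818 W/m·K

ΣR = ΔT/Q = |20.7 − -8.06|/44600 = 6.448×10^-4 K/W
L/(kA) = 6.448×10^-4 ⇒ k = 9.07×10^-4/(6.448×10^-4·1.72) = 0.818 W/m·K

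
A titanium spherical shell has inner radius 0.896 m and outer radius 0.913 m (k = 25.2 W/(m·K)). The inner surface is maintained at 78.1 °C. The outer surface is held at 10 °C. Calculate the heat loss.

Q = 1.04×10^6 W

Q = 4πk·ΔT/(1/r₁ − 1/r₂) = 4π × 25.2 × 68.1 / (1/0.896 − 1/0.913) = 1.04×10^6 W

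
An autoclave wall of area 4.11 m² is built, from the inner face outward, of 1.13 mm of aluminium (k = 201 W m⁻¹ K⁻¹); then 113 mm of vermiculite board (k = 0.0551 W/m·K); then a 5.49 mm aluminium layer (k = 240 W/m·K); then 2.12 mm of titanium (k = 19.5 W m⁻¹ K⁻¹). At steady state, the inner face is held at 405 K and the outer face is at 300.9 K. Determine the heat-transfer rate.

Q = 209 W

Series thermal resistances, inner to outer:
  R_aluminium = L/(kA) = 0.00113/(201·4.11) = 1.368×10^-6 K/W
  R_vermiculite board = L/(kA) = 0.113/(0.0551·4.11) = 0.4990 K/W
  R_aluminium = L/(kA) = 0.00549/(240·4.11) = 5.566×10^-6 K/W
  R_titanium = L/(kA) = 0.00212/(19.5·4.11) = 2.645×10^-5 K/W
ΣR = 1.368×10^-6 + 0.4990 + 5.566×10^-6 + 2.645×10^-5 = 0.4990 K/W
Q = ΔT/ΣR = (405 K − 300.9 K)/0.4990 = 209 W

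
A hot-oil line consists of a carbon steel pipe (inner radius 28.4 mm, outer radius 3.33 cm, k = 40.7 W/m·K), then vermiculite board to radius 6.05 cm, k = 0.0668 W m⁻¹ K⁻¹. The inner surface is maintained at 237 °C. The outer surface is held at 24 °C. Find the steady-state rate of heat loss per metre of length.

Q' = 150 W/m

Treat each layer as a resistance in series:
  R'_carbon steel = ln(0.0333/0.0284)/(2πk) = 0.1592/(2π·40.7) = 6.224×10^-4 m·K/W
  R'_vermiculite board = ln(0.0605/0.0333)/(2πk) = 0.5971/(2π·0.0668) = 1.423 m·K/W
ΣR = 6.224×10^-4 + 1.423 = 1.424 m·K/W
Q' = ΔT/ΣR = (237 °C − 24 °C)/1.424 = 150 W/m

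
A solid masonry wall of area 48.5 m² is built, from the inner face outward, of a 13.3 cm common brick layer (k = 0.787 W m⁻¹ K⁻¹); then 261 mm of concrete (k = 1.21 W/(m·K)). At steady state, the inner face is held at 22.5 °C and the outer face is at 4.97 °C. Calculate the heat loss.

Series thermal resistances, inner to outer:
  R_common brick = L/(kA) = 0.133/(0.787·48.5) = 0.003484 K/W
  R_concrete = L/(kA) = 0.261/(1.21·48.5) = 0.004447 K/W
ΣR = 0.003484 + 0.004447 = 0.007931 K/W
Q = ΔT/ΣR = (22.5 °C − 4.97 °C)/0.007931 = 2210 W

Q = 2210 W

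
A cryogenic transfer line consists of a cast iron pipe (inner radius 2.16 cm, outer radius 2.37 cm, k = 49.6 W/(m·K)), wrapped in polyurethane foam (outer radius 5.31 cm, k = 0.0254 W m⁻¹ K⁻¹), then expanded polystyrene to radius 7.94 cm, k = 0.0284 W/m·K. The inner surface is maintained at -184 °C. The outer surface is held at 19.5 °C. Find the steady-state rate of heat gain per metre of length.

Q' = 27.8 W/m

Treat each layer as a resistance in series:
  R'_cast iron = ln(0.0237/0.0216)/(2πk) = 0.09278/(2π·49.6) = 2.977×10^-4 m·K/W
  R'_polyurethane foam = ln(0.0531/0.0237)/(2πk) = 0.8067/(2π·0.0254) = 5.055 m·K/W
  R'_expanded polystyrene = ln(0.0794/0.0531)/(2πk) = 0.4023/(2π·0.0284) = 2.255 m·K/W
ΣR = 2.977×10^-4 + 5.055 + 2.255 = 7.310 m·K/W
Q' = ΔT/ΣR = (-184 °C − 19.5 °C)/7.310 = -27.8 W/m
(Negative Q' ⇒ heat flows inward; heat gain = 27.8 W/m.)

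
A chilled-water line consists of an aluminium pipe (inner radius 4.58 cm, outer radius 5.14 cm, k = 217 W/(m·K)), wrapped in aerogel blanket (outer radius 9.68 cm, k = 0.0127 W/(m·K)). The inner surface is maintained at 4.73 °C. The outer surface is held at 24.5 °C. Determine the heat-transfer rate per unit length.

Q' = 2.49 W/m

Series thermal resistances, inner to outer:
  R'_aluminium = ln(0.0514/0.0458)/(2πk) = 0.1154/(2π·217) = 8.460×10^-5 m·K/W
  R'_aerogel blanket = ln(0.0968/0.0514)/(2πk) = 0.6330/(2π·0.0127) = 7.933 m·K/W
ΣR = 8.460×10^-5 + 7.933 = 7.933 m·K/W
Q' = ΔT/ΣR = (4.73 °C − 24.5 °C)/7.933 = -2.49 W/m
(Negative Q' ⇒ heat flows inward; heat gain = 2.49 W/m.)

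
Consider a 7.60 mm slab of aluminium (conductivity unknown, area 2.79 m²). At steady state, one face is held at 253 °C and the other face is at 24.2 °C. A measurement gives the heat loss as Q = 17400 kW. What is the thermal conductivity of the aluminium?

k = 207 W/m·K

ΣR = ΔT/Q = |253 − 24.2|/1.74×10^7 = 1.315×10^-5 K/W
L/(kA) = 1.315×10^-5 ⇒ k = 0.00760/(1.315×10^-5·2.79) = 207 W/m·K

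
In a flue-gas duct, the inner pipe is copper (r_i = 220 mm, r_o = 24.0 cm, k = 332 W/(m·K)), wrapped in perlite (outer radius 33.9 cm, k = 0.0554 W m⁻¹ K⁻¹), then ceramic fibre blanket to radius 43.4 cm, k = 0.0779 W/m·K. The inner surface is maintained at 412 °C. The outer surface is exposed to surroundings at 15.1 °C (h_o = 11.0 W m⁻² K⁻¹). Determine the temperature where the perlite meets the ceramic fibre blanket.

T = 155 °C

Resistance network (inner→outer):
  R'_copper = ln(0.240/0.220)/(2πk) = 0.08701/(2π·332) = 4.171×10^-5 m·K/W
  R'_perlite = ln(0.339/0.240)/(2πk) = 0.3454/(2π·0.0554) = 0.9922 m·K/W
  R'_ceramic fibre blanket = ln(0.434/0.339)/(2πk) = 0.2470/(2π·0.0779) = 0.5047 m·K/W
  R'_conv,out = 1/(2πr h) = 1/(2π·0.434·11.0) = 0.03334 m·K/W
ΣR = 4.171×10^-5 + 0.9922 + 0.5047 + 0.03334 = 1.530 m·K/W
Q' = ΔT/ΣR = (412 °C − 15.1 °C)/1.530 = 259.4 W/m
From the inner boundary to the perlite/ceramic fibre blanket interface, ΣR_partial = 0.9922 m·K/W.
T_interface = T_in − Q'·ΣR_partial = 412 °C − (259.4)(0.9922) = 155 °C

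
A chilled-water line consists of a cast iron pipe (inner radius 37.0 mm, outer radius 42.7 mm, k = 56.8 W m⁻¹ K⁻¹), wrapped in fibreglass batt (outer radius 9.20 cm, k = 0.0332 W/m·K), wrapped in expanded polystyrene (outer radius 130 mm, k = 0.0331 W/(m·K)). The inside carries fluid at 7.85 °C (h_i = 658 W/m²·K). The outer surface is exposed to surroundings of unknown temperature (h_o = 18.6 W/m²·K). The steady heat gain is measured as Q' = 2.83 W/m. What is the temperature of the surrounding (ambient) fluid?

T_out = 23.2 °C

Series resistances:
  R'_conv,in = 1/(2πr h) = 1/(2π·0.0370·658) = 0.006537 m·K/W
  R'_cast iron = ln(0.0427/0.0370)/(2πk) = 0.1433/(2π·56.8) = 4.015×10^-4 m·K/W
  R'_fibreglass batt = ln(0.0920/0.0427)/(2πk) = 0.7676/(2π·0.0332) = 3.680 m·K/W
  R'_expanded polystyrene = ln(0.130/0.0920)/(2πk) = 0.3457/(2π·0.0331) = 1.662 m·K/W
  R'_conv,out = 1/(2πr h) = 1/(2π·0.130·18.6) = 0.06582 m·K/W
ΣR = 5.415 m·K/W
ΔT = Q'·ΣR = 2.83 × 5.415 = 15.32 K
Heat flows inward, so T_out = T_in + ΔT = 7.85 + 15.32 = 23.2 °C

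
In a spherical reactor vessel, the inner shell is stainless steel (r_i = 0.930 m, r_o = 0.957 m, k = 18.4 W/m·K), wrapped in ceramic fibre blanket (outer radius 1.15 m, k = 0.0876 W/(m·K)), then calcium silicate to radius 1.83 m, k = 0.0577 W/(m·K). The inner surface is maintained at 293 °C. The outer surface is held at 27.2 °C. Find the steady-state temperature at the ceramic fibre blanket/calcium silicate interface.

T = 223 °C

Treat each layer as a resistance in series:
  R_stainless steel = (1/0.930 − 1/0.957)/(4πk) = 0.03034/(4π·18.4) = 1.312×10^-4 K/W
  R_ceramic fibre blanket = (1/0.957 − 1/1.15)/(4πk) = 0.1754/(4π·0.0876) = 0.1593 K/W
  R_calcium silicate = (1/1.15 − 1/1.83)/(4πk) = 0.3231/(4π·0.0577) = 0.4456 K/W
ΣR = 1.312×10^-4 + 0.1593 + 0.4456 = 0.6050 K/W
Q = ΔT/ΣR = (293 °C − 27.2 °C)/0.6050 = 439.3 W
From the inner boundary to the ceramic fibre blanket/calcium silicate interface, ΣR_partial = 0.1594 K/W.
T_interface = T_in − Q·ΣR_partial = 293 °C − (439.3)(0.1594) = 223 °C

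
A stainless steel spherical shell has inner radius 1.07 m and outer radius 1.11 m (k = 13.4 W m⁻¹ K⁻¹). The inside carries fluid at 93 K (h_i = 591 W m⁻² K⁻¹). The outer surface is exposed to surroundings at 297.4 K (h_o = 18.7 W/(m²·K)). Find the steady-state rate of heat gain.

Q = 54.2 kW

Series thermal resistances, inner to outer:
  R_conv,in = 1/(4πr²h) = 1/(4π·1.07²·591) = 1.176×10^-4 K/W
  R_stainless steel = (1/1.07 − 1/1.11)/(4πk) = 0.03368/(4π·13.4) = 2.000×10^-4 K/W
  R_conv,out = 1/(4πr²h) = 1/(4π·1.11²·18.7) = 0.003454 K/W
ΣR = 1.176×10^-4 + 2.000×10^-4 + 0.003454 = 0.003772 K/W
Q = ΔT/ΣR = (93 K − 297.4 K)/0.003772 = -54200 W
(Negative Q ⇒ heat flows inward; heat gain = 54200 W.)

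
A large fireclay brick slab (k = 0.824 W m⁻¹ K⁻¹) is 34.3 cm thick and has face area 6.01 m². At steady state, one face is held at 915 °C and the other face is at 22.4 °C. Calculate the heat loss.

Q = kA·ΔT/L = 0.824 × 6.01 × |915 °C − 22.4 °C| / 0.343 = 12900 W

Q = 12900 W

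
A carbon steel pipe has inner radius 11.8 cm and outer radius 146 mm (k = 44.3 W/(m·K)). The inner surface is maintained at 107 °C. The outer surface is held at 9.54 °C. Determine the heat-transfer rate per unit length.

Q' = 127 kW/m

Q' = 2πk·ΔT/ln(r₂/r₁) = 2π × 44.3 × 97.46 / ln(0.146/0.118) = 1.27×10^5 W/m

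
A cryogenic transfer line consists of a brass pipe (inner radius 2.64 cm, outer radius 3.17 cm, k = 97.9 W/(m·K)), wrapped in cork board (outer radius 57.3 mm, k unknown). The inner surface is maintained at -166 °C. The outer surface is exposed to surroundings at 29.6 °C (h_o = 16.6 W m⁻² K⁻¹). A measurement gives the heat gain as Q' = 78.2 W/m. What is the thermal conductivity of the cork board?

k = 0.0404 W/m·K

ΣR = ΔT/Q' = |-166 − 29.6|/78.2 = 2.501 m·K/W
Known resistances:
  R'_brass = ln(0.0317/0.0264)/(2πk) = 0.1830/(2π·97.9) = 2.974×10^-4 m·K/W
  R'_conv,out = 1/(2πr h) = 1/(2π·0.0573·16.6) = 0.1673 m·K/W
R_cork board = ΣR − ΣR_known = 2.501 − 0.1676 = 2.333 m·K/W
ln(r₂/r₁)/(2πk) = 2.333 ⇒ k = 0.5920/(2π·2.333) = 0.0404 W/m·K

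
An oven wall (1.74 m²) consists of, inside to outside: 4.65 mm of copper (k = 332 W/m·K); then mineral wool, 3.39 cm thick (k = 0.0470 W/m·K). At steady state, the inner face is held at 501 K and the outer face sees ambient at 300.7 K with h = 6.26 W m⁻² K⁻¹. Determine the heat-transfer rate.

Treat each layer as a resistance in series:
  R_copper = L/(kA) = 0.00465/(332·1.74) = 8.049×10^-6 K/W
  R_mineral wool = L/(kA) = 0.0339/(0.0470·1.74) = 0.4145 K/W
  R_conv,out = 1/(hA) = 1/(6.26·1.74) = 0.09181 K/W
ΣR = 8.049×10^-6 + 0.4145 + 0.09181 = 0.5063 K/W
Q = ΔT/ΣR = (501 K − 300.7 K)/0.5063 = 396 W

Q = 396 W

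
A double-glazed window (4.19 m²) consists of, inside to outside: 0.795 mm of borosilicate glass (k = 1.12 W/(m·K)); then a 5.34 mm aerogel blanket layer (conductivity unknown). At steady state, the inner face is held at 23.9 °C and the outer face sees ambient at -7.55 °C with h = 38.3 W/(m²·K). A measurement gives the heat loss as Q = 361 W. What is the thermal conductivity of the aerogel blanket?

ΣR = ΔT/Q = |23.9 − -7.55|/361 = 0.08712 K/W
Known resistances:
  R_borosilicate glass = L/(kA) = 7.95×10^-4/(1.12·4.19) = 1.694×10^-4 K/W
  R_conv,out = 1/(hA) = 1/(38.3·4.19) = 0.006231 K/W
R_aerogel blanket = ΣR − ΣR_known = 0.08712 − 0.006400 = 0.08072 K/W
L/(kA) = 0.08072 ⇒ k = 0.00534/(0.08072·4.19) = 0.0158 W/m·K

k = 0.0158 W/m·K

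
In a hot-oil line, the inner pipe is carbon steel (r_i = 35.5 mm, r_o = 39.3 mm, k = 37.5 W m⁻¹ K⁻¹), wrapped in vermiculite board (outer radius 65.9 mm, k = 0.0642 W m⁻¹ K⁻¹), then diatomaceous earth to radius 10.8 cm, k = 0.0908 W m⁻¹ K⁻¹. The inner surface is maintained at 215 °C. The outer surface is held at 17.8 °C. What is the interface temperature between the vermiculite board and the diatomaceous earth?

T = 97.3 °C

Series thermal resistances, inner to outer:
  R'_carbon steel = ln(0.0393/0.0355)/(2πk) = 0.1017/(2π·37.5) = 4.316×10^-4 m·K/W
  R'_vermiculite board = ln(0.0659/0.0393)/(2πk) = 0.5169/(2π·0.0642) = 1.281 m·K/W
  R'_diatomaceous earth = ln(0.108/0.0659)/(2πk) = 0.4940/(2π·0.0908) = 0.8659 m·K/W
ΣR = 4.316×10^-4 + 1.281 + 0.8659 = 2.147 m·K/W
Q' = ΔT/ΣR = (215 °C − 17.8 °C)/2.147 = 91.85 W/m
From the inner boundary to the vermiculite board/diatomaceous earth interface, ΣR_partial = 1.281 m·K/W.
T_interface = T_in − Q'·ΣR_partial = 215 °C − (91.85)(1.281) = 97.3 °C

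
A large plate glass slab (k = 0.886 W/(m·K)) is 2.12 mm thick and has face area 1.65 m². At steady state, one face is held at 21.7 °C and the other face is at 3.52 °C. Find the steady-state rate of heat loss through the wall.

Q = 12.5 kW

Q = kA·ΔT/L = 0.886 × 1.65 × |21.7 °C − 3.52 °C| / 0.00212 = 12500 W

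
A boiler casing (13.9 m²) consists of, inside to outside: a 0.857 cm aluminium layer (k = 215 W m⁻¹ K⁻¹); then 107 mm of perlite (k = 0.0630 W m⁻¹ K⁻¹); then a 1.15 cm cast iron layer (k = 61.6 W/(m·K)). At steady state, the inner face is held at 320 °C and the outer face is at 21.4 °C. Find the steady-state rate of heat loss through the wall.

Q = 2.44 kW

Treat each layer as a resistance in series:
  R_aluminium = L/(kA) = 0.00857/(215·13.9) = 2.868×10^-6 K/W
  R_perlite = L/(kA) = 0.107/(0.0630·13.9) = 0.1222 K/W
  R_cast iron = L/(kA) = 0.0115/(61.6·13.9) = 1.343×10^-5 K/W
ΣR = 2.868×10^-6 + 0.1222 + 1.343×10^-5 = 0.1222 K/W
Q = ΔT/ΣR = (320 °C − 21.4 °C)/0.1222 = 2440 W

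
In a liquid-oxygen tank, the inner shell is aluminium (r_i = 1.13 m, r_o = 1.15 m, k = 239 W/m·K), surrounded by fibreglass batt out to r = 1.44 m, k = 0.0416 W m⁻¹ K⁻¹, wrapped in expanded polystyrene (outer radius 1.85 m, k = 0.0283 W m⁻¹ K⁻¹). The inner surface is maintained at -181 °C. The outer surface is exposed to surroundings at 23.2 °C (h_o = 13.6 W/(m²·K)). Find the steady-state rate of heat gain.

Q = 265 W

Resistance network (inner→outer):
  R_aluminium = (1/1.13 − 1/1.15)/(4πk) = 0.01539/(4π·239) = 5.124×10^-6 K/W
  R_fibreglass batt = (1/1.15 − 1/1.44)/(4πk) = 0.1751/(4π·0.0416) = 0.3350 K/W
  R_expanded polystyrene = (1/1.44 − 1/1.85)/(4πk) = 0.1539/(4π·0.0283) = 0.4328 K/W
  R_conv,out = 1/(4πr²h) = 1/(4π·1.85²·13.6) = 0.001710 K/W
ΣR = 5.124×10^-6 + 0.3350 + 0.4328 + 0.001710 = 0.7695 K/W
Q = ΔT/ΣR = (-181 °C − 23.2 °C)/0.7695 = -265 W
(Negative Q ⇒ heat flows inward; heat gain = 265 W.)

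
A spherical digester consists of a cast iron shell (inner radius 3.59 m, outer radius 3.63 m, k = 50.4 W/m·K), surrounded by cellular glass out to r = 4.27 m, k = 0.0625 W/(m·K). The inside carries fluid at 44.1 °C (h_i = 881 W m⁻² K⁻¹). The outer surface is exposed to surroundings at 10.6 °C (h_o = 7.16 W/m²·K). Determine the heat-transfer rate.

Q = 630 W

Treat each layer as a resistance in series:
  R_conv,in = 1/(4πr²h) = 1/(4π·3.59²·881) = 7.009×10^-6 K/W
  R_cast iron = (1/3.59 − 1/3.63)/(4πk) = 0.003069/(4π·50.4) = 4.846×10^-6 K/W
  R_cellular glass = (1/3.63 − 1/4.27)/(4πk) = 0.04129/(4π·0.0625) = 0.05257 K/W
  R_conv,out = 1/(4πr²h) = 1/(4π·4.27²·7.16) = 6.096×10^-4 K/W
ΣR = 7.009×10^-6 + 4.846×10^-6 + 0.05257 + 6.096×10^-4 = 0.05319 K/W
Q = ΔT/ΣR = (44.1 °C − 10.6 °C)/0.05319 = 630 W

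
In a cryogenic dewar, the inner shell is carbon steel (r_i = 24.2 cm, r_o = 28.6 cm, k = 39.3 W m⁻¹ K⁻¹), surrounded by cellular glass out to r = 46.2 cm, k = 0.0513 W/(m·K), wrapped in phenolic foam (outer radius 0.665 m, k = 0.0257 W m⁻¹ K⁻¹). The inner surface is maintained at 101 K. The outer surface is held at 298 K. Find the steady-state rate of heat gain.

Treat each layer as a resistance in series:
  R_carbon steel = (1/0.242 − 1/0.286)/(4πk) = 0.6357/(4π·39.3) = 0.001287 K/W
  R_cellular glass = (1/0.286 − 1/0.462)/(4πk) = 1.332/(4π·0.0513) = 2.066 K/W
  R_phenolic foam = (1/0.462 − 1/0.665)/(4πk) = 0.6607/(4π·0.0257) = 2.046 K/W
ΣR = 0.001287 + 2.066 + 2.046 = 4.113 K/W
Q = ΔT/ΣR = (101 K − 298 K)/4.113 = -47.9 W
(Negative Q ⇒ heat flows inward; heat gain = 47.9 W.)

Q = 47.9 W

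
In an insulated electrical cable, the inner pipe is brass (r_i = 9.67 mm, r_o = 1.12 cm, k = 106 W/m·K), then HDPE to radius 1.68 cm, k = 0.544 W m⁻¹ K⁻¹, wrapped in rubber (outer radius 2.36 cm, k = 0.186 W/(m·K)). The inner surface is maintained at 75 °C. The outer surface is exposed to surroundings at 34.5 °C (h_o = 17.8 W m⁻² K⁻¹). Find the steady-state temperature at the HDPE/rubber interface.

Resistance network (inner→outer):
  R'_brass = ln(0.0112/0.00967)/(2πk) = 0.1469/(2π·106) = 2.205×10^-4 m·K/W
  R'_HDPE = ln(0.0168/0.0112)/(2πk) = 0.4055/(2π·0.544) = 0.1186 m·K/W
  R'_rubber = ln(0.0236/0.0168)/(2πk) = 0.3399/(2π·0.186) = 0.2908 m·K/W
  R'_conv,out = 1/(2πr h) = 1/(2π·0.0236·17.8) = 0.3789 m·K/W
ΣR = 2.205×10^-4 + 0.1186 + 0.2908 + 0.3789 = 0.7885 m·K/W
Q' = ΔT/ΣR = (75 °C − 34.5 °C)/0.7885 = 51.36 W/m
From the inner boundary to the HDPE/rubber interface, ΣR_partial = 0.1188 m·K/W.
T_interface = T_in − Q'·ΣR_partial = 75 °C − (51.36)(0.1188) = 68.9 °C

T = 68.9 °C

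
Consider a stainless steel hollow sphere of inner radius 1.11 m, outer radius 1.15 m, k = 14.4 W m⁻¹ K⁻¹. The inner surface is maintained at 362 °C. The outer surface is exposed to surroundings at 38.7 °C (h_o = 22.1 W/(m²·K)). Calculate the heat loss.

Q = 112 kW

Treat each layer as a resistance in series:
  R_stainless steel = (1/1.11 − 1/1.15)/(4πk) = 0.03134/(4π·14.4) = 1.732×10^-4 K/W
  R_conv,out = 1/(4πr²h) = 1/(4π·1.15²·22.1) = 0.002723 K/W
ΣR = 1.732×10^-4 + 0.002723 = 0.002896 K/W
Q = ΔT/ΣR = (362 °C − 38.7 °C)/0.002896 = 1.12×10^5 W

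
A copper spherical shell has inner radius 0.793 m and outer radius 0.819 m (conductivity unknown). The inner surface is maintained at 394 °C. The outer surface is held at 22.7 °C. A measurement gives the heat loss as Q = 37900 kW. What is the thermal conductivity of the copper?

k = 325 W/m·K

ΣR = ΔT/Q = |394 − 22.7|/3.79×10^7 = 9.797×10^-6 K/W
(1/r₁−1/r₂)/(4πk) = 9.797×10^-6 ⇒ k = 0.04003/(4π·9.797×10^-6) = 325 W/m·K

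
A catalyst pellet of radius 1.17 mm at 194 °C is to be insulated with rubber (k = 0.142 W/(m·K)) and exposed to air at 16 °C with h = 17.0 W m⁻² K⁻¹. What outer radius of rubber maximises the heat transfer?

For a sphere, r_cr = 2k_ins/h = 2·0.142/17.0 = 0.0167 m = 1.67 cm

r_cr = 1.67 cm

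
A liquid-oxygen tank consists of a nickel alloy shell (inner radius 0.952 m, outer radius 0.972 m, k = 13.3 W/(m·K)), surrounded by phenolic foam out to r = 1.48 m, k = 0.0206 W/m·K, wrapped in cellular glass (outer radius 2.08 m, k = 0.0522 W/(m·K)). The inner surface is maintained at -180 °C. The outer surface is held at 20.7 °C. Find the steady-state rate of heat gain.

Treat each layer as a resistance in series:
  R_nickel alloy = (1/0.952 − 1/0.972)/(4πk) = 0.02161/(4π·13.3) = 1.293×10^-4 K/W
  R_phenolic foam = (1/0.972 − 1/1.48)/(4πk) = 0.3531/(4π·0.0206) = 1.364 K/W
  R_cellular glass = (1/1.48 − 1/2.08)/(4πk) = 0.1949/(4π·0.0522) = 0.2971 K/W
ΣR = 1.293×10^-4 + 1.364 + 0.2971 = 1.661 K/W
Q = ΔT/ΣR = (-180 °C − 20.7 °C)/1.661 = -121 W
(Negative Q ⇒ heat flows inward; heat gain = 121 W.)

Q = 121 W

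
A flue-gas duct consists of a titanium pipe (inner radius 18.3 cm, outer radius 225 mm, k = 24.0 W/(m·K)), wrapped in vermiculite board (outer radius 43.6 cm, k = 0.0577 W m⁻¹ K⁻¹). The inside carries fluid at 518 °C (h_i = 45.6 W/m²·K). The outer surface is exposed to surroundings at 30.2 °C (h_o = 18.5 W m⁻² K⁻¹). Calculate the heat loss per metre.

Series thermal resistances, inner to outer:
  R'_conv,in = 1/(2πr h) = 1/(2π·0.183·45.6) = 0.01907 m·K/W
  R'_titanium = ln(0.225/0.183)/(2πk) = 0.2066/(2π·24.0) = 0.001370 m·K/W
  R'_vermiculite board = ln(0.436/0.225)/(2πk) = 0.6615/(2π·0.0577) = 1.825 m·K/W
  R'_conv,out = 1/(2πr h) = 1/(2π·0.436·18.5) = 0.01973 m·K/W
ΣR = 0.01907 + 0.001370 + 1.825 + 0.01973 = 1.865 m·K/W
Q' = ΔT/ΣR = (518 °C − 30.2 °C)/1.865 = 262 W/m

Q' = 262 W/m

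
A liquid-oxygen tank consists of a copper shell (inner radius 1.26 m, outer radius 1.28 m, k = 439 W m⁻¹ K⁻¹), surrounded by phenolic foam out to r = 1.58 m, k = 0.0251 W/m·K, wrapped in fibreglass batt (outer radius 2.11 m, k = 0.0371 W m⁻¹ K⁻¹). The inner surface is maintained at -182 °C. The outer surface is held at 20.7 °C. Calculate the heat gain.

Q = 250 W

Resistance network (inner→outer):
  R_copper = (1/1.26 − 1/1.28)/(4πk) = 0.01240/(4π·439) = 2.248×10^-6 K/W
  R_phenolic foam = (1/1.28 − 1/1.58)/(4πk) = 0.1483/(4π·0.0251) = 0.4703 K/W
  R_fibreglass batt = (1/1.58 − 1/2.11)/(4πk) = 0.1590/(4π·0.0371) = 0.3410 K/W
ΣR = 2.248×10^-6 + 0.4703 + 0.3410 = 0.8113 K/W
Q = ΔT/ΣR = (-182 °C − 20.7 °C)/0.8113 = -250 W
(Negative Q ⇒ heat flows inward; heat gain = 250 W.)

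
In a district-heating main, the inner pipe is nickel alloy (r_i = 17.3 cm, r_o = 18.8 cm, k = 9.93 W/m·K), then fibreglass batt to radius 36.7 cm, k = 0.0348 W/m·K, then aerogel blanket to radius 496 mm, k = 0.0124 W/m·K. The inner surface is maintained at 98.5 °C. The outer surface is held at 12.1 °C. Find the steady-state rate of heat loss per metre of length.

Treat each layer as a resistance in series:
  R'_nickel alloy = ln(0.188/0.173)/(2πk) = 0.08315/(2π·9.93) = 0.001333 m·K/W
  R'_fibreglass batt = ln(0.367/0.188)/(2πk) = 0.6689/(2π·0.0348) = 3.059 m·K/W
  R'_aerogel blanket = ln(0.496/0.367)/(2πk) = 0.3012/(2π·0.0124) = 3.866 m·K/W
ΣR = 0.001333 + 3.059 + 3.866 = 6.926 m·K/W
Q' = ΔT/ΣR = (98.5 °C − 12.1 °C)/6.926 = 12.5 W/m

Q' = 12.5 W/m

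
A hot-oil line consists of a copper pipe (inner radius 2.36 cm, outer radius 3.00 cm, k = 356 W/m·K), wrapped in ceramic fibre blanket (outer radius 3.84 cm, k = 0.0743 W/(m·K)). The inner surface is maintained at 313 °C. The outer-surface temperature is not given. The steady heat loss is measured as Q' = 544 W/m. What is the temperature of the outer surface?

Sum the resistances:
  R'_copper = ln(0.0300/0.0236)/(2πk) = 0.2400/(2π·356) = 1.073×10^-4 m·K/W
  R'_ceramic fibre blanket = ln(0.0384/0.0300)/(2πk) = 0.2469/(2π·0.0743) = 0.5288 m·K/W
ΣR = 0.5289 m·K/W
ΔT = Q'·ΣR = 544 × 0.5289 = 287.7 K
Heat flows outward, so T_out = T_in − ΔT = 313 − 287.7 = 25.3 °C

T_out = 25.3 °C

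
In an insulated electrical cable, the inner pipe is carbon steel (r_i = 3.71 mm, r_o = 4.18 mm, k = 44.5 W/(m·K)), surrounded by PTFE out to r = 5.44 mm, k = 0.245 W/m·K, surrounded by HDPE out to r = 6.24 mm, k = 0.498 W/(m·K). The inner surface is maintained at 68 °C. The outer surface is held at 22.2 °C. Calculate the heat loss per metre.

Treat each layer as a resistance in series:
  R'_carbon steel = ln(0.00418/0.00371)/(2πk) = 0.1193/(2π·44.5) = 4.266×10^-4 m·K/W
  R'_PTFE = ln(0.00544/0.00418)/(2πk) = 0.2635/(2π·0.245) = 0.1712 m·K/W
  R'_HDPE = ln(0.00624/0.00544)/(2πk) = 0.1372/(2π·0.498) = 0.04385 m·K/W
ΣR = 4.266×10^-4 + 0.1712 + 0.04385 = 0.2155 m·K/W
Q' = ΔT/ΣR = (68 °C − 22.2 °C)/0.2155 = 213 W/m

Q' = 213 W/m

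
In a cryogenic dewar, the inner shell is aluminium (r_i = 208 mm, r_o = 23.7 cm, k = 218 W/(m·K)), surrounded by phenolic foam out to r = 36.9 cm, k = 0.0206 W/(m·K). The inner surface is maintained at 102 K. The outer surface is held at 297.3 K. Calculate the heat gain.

Resistance network (inner→outer):
  R_aluminium = (1/0.208 − 1/0.237)/(4πk) = 0.5883/(4π·218) = 2.147×10^-4 K/W
  R_phenolic foam = (1/0.237 − 1/0.369)/(4πk) = 1.509/(4π·0.0206) = 5.831 K/W
ΣR = 2.147×10^-4 + 5.831 = 5.831 K/W
Q = ΔT/ΣR = (102 K − 297.3 K)/5.831 = -33.5 W
(Negative Q ⇒ heat flows inward; heat gain = 33.5 W.)

Q = 33.5 W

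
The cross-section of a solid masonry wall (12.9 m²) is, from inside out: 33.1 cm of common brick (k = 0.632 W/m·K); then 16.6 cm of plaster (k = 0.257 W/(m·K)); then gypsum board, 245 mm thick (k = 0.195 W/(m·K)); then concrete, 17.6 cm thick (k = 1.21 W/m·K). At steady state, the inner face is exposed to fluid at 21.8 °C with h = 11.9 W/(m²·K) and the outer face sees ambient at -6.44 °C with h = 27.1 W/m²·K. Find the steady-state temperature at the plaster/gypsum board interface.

Series thermal resistances, inner to outer:
  R_conv,in = 1/(hA) = 1/(11.9·12.9) = 0.006514 K/W
  R_common brick = L/(kA) = 0.331/(0.632·12.9) = 0.04060 K/W
  R_plaster = L/(kA) = 0.166/(0.257·12.9) = 0.05007 K/W
  R_gypsum board = L/(kA) = 0.245/(0.195·12.9) = 0.09740 K/W
  R_concrete = L/(kA) = 0.176/(1.21·12.9) = 0.01128 K/W
  R_conv,out = 1/(hA) = 1/(27.1·12.9) = 0.002860 K/W
ΣR = 0.006514 + 0.04060 + 0.05007 + 0.09740 + 0.01128 + 0.002860 = 0.2087 K/W
Q = ΔT/ΣR = (21.8 °C − -6.44 °C)/0.2087 = 135.3 W
From the inner boundary to the plaster/gypsum board interface, ΣR_partial = 0.09718 K/W.
T_interface = T_in − Q·ΣR_partial = 21.8 °C − (135.3)(0.09718) = 8.65 °C

T = 8.65 °C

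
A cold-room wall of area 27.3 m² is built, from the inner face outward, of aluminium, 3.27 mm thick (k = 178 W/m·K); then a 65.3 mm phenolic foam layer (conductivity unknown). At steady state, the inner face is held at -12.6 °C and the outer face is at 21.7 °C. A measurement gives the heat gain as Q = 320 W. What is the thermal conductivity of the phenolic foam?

k = 0.0223 W/m·K

ΣR = ΔT/Q = |-12.6 − 21.7|/320 = 0.1072 K/W
Known resistances:
  R_aluminium = L/(kA) = 0.00327/(178·27.3) = 6.729×10^-7 K/W
R_phenolic foam = ΣR − ΣR_known = 0.1072 − 6.729×10^-7 = 0.1072 K/W
L/(kA) = 0.1072 ⇒ k = 0.0653/(0.1072·27.3) = 0.0223 W/m·K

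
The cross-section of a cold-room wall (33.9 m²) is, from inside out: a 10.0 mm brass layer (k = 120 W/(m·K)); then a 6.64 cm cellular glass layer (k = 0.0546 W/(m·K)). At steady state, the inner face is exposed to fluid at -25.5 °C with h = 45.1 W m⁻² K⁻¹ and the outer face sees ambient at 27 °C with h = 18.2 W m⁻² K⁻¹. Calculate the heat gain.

Q = 1380 W

Resistance network (inner→outer):
  R_conv,in = 1/(hA) = 1/(45.1·33.9) = 6.541×10^-4 K/W
  R_brass = L/(kA) = 0.0100/(120·33.9) = 2.458×10^-6 K/W
  R_cellular glass = L/(kA) = 0.0664/(0.0546·33.9) = 0.03587 K/W
  R_conv,out = 1/(hA) = 1/(18.2·33.9) = 0.001621 K/W
ΣR = 6.541×10^-4 + 2.458×10^-6 + 0.03587 + 0.001621 = 0.03815 K/W
Q = ΔT/ΣR = (-25.5 °C − 27 °C)/0.03815 = -1380 W
(Negative Q ⇒ heat flows inward; heat gain = 1380 W.)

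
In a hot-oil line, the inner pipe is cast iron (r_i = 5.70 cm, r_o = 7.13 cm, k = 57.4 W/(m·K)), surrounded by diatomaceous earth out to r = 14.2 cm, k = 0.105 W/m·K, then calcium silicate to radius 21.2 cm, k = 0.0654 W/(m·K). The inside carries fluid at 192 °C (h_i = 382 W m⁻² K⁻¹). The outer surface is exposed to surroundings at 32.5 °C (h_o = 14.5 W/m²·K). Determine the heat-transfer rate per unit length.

Resistance network (inner→outer):
  R'_conv,in = 1/(2πr h) = 1/(2π·0.0570·382) = 0.007309 m·K/W
  R'_cast iron = ln(0.0713/0.0570)/(2πk) = 0.2238/(2π·57.4) = 6.207×10^-4 m·K/W
  R'_diatomaceous earth = ln(0.142/0.0713)/(2πk) = 0.6889/(2π·0.105) = 1.044 m·K/W
  R'_calcium silicate = ln(0.212/0.142)/(2πk) = 0.4008/(2π·0.0654) = 0.9753 m·K/W
  R'_conv,out = 1/(2πr h) = 1/(2π·0.212·14.5) = 0.05177 m·K/W
ΣR = 0.007309 + 6.207×10^-4 + 1.044 + 0.9753 + 0.05177 = 2.079 m·K/W
Q' = ΔT/ΣR = (192 °C − 32.5 °C)/2.079 = 76.7 W/m

Q' = 76.7 W/m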